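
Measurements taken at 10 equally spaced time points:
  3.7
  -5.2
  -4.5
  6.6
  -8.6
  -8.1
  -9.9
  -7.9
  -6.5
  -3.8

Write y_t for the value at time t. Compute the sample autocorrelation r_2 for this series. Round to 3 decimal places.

Mean ȳ = (3.7 − 5.2 − 4.5 + 6.6 − 8.6 − 8.1 − 9.9 − 7.9 − 6.5 − 3.8)/10 = -4.4200
Numerator Σ_{t=1}^{8}(y_t−ȳ)(y_{t+2}−ȳ) = -4.5108
Denominator Σ(y_t−ȳ)² = 265.8560
r_2 = -4.5108 / 265.8560 = -0.017

-0.017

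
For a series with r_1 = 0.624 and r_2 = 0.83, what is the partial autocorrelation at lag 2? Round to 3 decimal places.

φ_{22} = (r_2 − r_1²) / (1 − r_1²)
r_1² = (0.624)² = 0.389376
Numerator = 0.83 − 0.3894 = 0.4406; denominator = 1 − 0.3894 = 0.6106
φ_{22} = 0.4406 / 0.6106 = 0.722

0.722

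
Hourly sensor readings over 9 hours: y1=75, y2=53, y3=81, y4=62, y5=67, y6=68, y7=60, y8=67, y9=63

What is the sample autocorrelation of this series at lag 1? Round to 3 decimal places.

Mean ȳ = (75 + 53 + 81 + 62 + 67 + 68 + 60 + 67 + 63)/9 = 66.2222
Numerator Σ_{t=1}^{8}(y_t−ȳ)(y_{t+1}−ȳ) = -394.1605
Denominator Σ(y_t−ȳ)² = 541.5556
r_1 = -394.1605 / 541.5556 = -0.728

-0.728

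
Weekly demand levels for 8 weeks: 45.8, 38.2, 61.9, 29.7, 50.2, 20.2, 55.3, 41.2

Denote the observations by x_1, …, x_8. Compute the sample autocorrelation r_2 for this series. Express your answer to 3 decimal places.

0.530

Mean x̄ = (45.8 + 38.2 + 61.9 + 29.7 + 50.2 + 20.2 + 55.3 + 41.2)/8 = 42.8125
Deviations from mean: 2.9875, -4.6125, 19.0875, -13.1125, 7.3875, -22.6125, 12.4875, -1.6125
Σ(x_t−x̄)(x_{t+2}−x̄) = (57.0239) + (60.4814) + (141.0089) + (296.5064) + (92.2514) + (36.4627) = 683.7347
Denominator Σ(x_t−x̄)² = 1290.9088
r_2 = 683.7347 / 1290.9088 = 0.530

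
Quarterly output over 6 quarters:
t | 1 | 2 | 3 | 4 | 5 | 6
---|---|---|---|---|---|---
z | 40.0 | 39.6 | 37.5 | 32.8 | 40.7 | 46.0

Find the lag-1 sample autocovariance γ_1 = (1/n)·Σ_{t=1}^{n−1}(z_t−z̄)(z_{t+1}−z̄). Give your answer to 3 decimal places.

2.085

Mean z̄ = (40.0 + 39.6 + 37.5 + 32.8 + 40.7 + 46.0)/6 = 39.4333
Σ_{t=1}^{5}(z_t−z̄)(z_{t+1}−z̄) = 12.5122
γ_1 = 12.5122 / 6 = 2.085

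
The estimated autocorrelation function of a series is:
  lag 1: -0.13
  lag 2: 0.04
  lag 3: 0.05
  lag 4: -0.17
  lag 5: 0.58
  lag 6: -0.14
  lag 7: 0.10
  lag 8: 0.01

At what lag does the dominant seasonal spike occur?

The largest autocorrelation is r_5 = 0.58; the remaining lags stay at or below 0.10.
The dominant spike at lag 5 indicates a seasonal period of 5.

5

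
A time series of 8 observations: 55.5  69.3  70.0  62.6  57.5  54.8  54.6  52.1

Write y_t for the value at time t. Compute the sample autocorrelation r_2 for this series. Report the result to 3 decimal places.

-0.009

Mean ȳ = (55.5 + 69.3 + 70.0 + 62.6 + 57.5 + 54.8 + 54.6 + 52.1)/8 = 59.5500
Σ(y_t−ȳ)(y_{t+2}−ȳ) = (-42.3225) + (29.7375) + (-21.4225) + (-14.4875) + (10.1475) + (35.3875) = -2.9600
Denominator Σ(y_t−ȳ)² = 336.7400
r_2 = -2.9600 / 336.7400 = -0.009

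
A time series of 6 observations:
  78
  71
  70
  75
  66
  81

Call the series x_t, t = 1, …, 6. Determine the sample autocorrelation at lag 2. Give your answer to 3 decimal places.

Mean x̄ = (78 + 71 + 70 + 75 + 66 + 81)/6 = 73.5000
Deviations from mean: 4.5000, -2.5000, -3.5000, 1.5000, -7.5000, 7.5000
Numerator Σ_{t=1}^{4}(x_t−x̄)(x_{t+2}−x̄) = 18.0000
Denominator Σ(x_t−x̄)² = 153.5000
r_2 = 18.0000 / 153.5000 = 0.117

0.117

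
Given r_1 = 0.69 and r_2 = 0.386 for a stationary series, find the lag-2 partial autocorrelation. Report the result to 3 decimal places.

-0.172

φ_{22} = (r_2 − r_1²) / (1 − r_1²)
r_1² = (0.69)² = 0.4761
Numerator = 0.386 − 0.4761 = -0.0901; denominator = 1 − 0.4761 = 0.5239
φ_{22} = -0.0901 / 0.5239 = -0.172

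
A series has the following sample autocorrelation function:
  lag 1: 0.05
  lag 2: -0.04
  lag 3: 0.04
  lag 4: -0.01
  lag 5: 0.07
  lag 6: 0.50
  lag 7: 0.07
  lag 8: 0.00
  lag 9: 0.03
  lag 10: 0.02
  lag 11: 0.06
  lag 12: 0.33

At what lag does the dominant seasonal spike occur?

The largest autocorrelation is r_6 = 0.50, with a weaker echo at lag 12 (0.33); the remaining lags stay at or below 0.07.
The dominant spike at lag 6 indicates a seasonal period of 6.

6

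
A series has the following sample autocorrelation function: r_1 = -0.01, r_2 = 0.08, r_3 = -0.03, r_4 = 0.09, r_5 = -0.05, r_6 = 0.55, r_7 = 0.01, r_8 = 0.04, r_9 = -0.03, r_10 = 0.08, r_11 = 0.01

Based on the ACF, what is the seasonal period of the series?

The largest autocorrelation is r_6 = 0.55; the remaining lags stay at or below 0.09.
The dominant spike at lag 6 indicates a seasonal period of 6.

6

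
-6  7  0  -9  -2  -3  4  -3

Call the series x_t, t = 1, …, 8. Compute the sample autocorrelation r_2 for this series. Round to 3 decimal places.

-0.325

Mean x̄ = (-6 + 7 + 0 − 9 − 2 − 3 + 4 − 3)/8 = -1.5000
Σ(x_t−x̄)(x_{t+2}−x̄) = (-6.7500) + (-63.7500) + (-0.7500) + (11.2500) + (-2.7500) + (2.2500) = -60.5000
Denominator Σ(x_t−x̄)² = 186.0000
r_2 = -60.5000 / 186.0000 = -0.325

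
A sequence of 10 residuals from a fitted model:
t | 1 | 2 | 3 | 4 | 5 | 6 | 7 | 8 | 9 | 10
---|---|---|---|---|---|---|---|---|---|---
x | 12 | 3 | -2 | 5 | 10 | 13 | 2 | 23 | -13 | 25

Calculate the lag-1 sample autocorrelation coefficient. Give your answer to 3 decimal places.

Mean x̄ = (12 + 3 − 2 + 5 + 10 + 13 + 2 + 23 − 13 + 25)/10 = 7.8000
Numerator Σ_{t=1}^{9}(x_t−x̄)(x_{t+1}−x̄) = -732.6400
Denominator Σ(x_t−x̄)² = 1169.6000
r_1 = -732.6400 / 1169.6000 = -0.626

-0.626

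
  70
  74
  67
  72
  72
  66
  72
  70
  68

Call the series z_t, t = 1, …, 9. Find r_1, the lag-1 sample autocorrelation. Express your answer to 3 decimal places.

Mean z̄ = (70 + 74 + 67 + 72 + 72 + 66 + 72 + 70 + 68)/9 = 70.1111
Numerator Σ_{t=1}^{8}(z_t−z̄)(z_{t+1}−z̄) = -30.3457
Denominator Σ(z_t−z̄)² = 56.8889
r_1 = -30.3457 / 56.8889 = -0.533

-0.533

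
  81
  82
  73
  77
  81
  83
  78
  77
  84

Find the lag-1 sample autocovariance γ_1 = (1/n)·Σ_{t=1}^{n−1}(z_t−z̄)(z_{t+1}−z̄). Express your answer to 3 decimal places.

-0.800

Mean z̄ = (81 + 82 + 73 + 77 + 81 + 83 + 78 + 77 + 84)/9 = 79.5556
Σ_{t=1}^{8}(z_t−z̄)(z_{t+1}−z̄) = -7.1975
γ_1 = -7.1975 / 9 = -0.800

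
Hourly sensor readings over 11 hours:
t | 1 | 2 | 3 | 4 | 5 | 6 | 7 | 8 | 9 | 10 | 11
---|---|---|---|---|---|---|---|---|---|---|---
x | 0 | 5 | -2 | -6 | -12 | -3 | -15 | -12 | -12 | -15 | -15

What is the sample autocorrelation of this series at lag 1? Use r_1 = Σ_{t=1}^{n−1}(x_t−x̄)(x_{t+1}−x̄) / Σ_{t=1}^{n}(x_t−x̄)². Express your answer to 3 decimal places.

0.511

Mean x̄ = (0 + 5 − 2 − 6 − 12 − 3 − 15 − 12 − 12 − 15 − 15)/11 = -7.9091
Numerator Σ_{t=1}^{10}(x_t−x̄)(x_{t+1}−x̄) = 251.9917
Denominator Σ(x_t−x̄)² = 492.9091
r_1 = 251.9917 / 492.9091 = 0.511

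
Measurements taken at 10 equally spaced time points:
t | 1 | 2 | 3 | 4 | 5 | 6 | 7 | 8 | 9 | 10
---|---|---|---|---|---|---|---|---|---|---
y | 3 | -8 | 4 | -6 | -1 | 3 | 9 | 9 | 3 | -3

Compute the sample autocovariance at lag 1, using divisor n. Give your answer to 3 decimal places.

Mean ȳ = (3 − 8 + 4 − 6 − 1 + 3 + 9 + 9 + 3 − 3)/10 = 1.3000
Σ_{t=1}^{9}(y_t−ȳ)(y_{t+1}−ȳ) = 30.4100
γ_1 = 30.4100 / 10 = 3.041

3.041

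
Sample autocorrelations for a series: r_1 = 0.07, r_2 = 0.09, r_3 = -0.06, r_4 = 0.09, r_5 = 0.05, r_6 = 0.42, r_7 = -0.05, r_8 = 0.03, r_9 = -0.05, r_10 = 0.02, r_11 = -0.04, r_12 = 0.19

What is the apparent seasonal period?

6

The largest autocorrelation is r_6 = 0.42, with a weaker echo at lag 12 (0.19); the remaining lags stay at or below 0.09.
The dominant spike at lag 6 indicates a seasonal period of 6.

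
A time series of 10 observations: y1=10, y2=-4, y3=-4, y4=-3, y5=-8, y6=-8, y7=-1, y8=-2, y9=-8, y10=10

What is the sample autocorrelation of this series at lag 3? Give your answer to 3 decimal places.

Mean ȳ = (10 − 4 − 4 − 3 − 8 − 8 − 1 − 2 − 8 + 10)/10 = -1.8000
Σ(y_t−ȳ)(y_{t+3}−ȳ) = (-14.1600) + (13.6400) + (13.6400) + (-0.9600) + (1.2400) + (38.4400) + (9.4400) = 61.2800
Denominator Σ(y_t−ȳ)² = 405.6000
r_3 = 61.2800 / 405.6000 = 0.151

0.151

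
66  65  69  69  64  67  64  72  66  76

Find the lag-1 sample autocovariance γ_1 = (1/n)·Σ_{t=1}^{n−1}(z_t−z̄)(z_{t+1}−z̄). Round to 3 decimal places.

-3.364

Mean z̄ = (66 + 65 + 69 + 69 + 64 + 67 + 64 + 72 + 66 + 76)/10 = 67.8000
Σ_{t=1}^{9}(z_t−z̄)(z_{t+1}−z̄) = -33.6400
γ_1 = -33.6400 / 10 = -3.364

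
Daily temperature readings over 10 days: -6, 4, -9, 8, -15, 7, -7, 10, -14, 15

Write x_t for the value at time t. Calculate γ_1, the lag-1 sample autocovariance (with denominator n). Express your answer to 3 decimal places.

Mean x̄ = (-6 + 4 − 9 + 8 − 15 + 7 − 7 + 10 − 14 + 15)/10 = -0.7000
Σ_{t=1}^{9}(x_t−x̄)(x_{t+1}−x̄) = -837.6900
γ_1 = -837.6900 / 10 = -83.769

-83.769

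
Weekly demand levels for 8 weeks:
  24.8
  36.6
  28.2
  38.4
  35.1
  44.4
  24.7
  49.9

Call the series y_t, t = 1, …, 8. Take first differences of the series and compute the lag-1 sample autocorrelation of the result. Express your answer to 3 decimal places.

First differences Δy: 11.8, -8.4, 10.2, -3.3, 9.3, -19.7, 25.2
Mean of differences = 3.5857
Numerator Σ(Δy_t−Δȳ)(Δy_{t+1}−Δȳ) = -898.9873
Denominator Σ(Δy_t−Δȳ)² = 1344.3486
r_1(Δy) = -898.9873 / 1344.3486 = -0.669

-0.669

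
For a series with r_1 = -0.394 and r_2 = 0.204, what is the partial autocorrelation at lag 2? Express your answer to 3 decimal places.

0.058

φ_{22} = (r_2 − r_1²) / (1 − r_1²)
r_1² = (-0.394)² = 0.155236
Numerator = 0.204 − 0.1552 = 0.0488; denominator = 1 − 0.1552 = 0.8448
φ_{22} = 0.0488 / 0.8448 = 0.058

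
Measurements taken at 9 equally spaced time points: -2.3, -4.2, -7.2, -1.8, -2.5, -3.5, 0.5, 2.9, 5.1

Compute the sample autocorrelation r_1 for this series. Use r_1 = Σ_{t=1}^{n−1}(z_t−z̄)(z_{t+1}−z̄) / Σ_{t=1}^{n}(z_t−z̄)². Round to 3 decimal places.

Mean z̄ = (-2.3 − 4.2 − 7.2 − 1.8 − 2.5 − 3.5 + 0.5 + 2.9 + 5.1)/9 = -1.4444
Numerator Σ_{t=1}^{8}(z_t−z̄)(z_{t+1}−z̄) = 55.6914
Denominator Σ(z_t−z̄)² = 112.4022
r_1 = 55.6914 / 112.4022 = 0.495

0.495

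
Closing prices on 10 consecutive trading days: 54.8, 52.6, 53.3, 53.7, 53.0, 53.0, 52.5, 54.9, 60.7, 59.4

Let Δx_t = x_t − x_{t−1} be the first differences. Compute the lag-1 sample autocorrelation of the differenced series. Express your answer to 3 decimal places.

-0.017

First differences Δx: -2.2, 0.7, 0.4, -0.7, 0.0, -0.5, 2.4, 5.8, -1.3
Mean of differences = 0.5111
Numerator Σ(Δx_t−Δx̄)(Δx_{t+1}−Δx̄) = -0.7612
Denominator Σ(Δx_t−Δx̄)² = 44.9689
r_1(Δx) = -0.7612 / 44.9689 = -0.017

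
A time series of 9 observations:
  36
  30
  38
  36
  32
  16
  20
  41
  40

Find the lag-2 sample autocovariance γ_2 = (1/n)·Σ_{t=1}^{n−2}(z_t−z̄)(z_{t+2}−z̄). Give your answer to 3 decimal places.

Mean z̄ = (36 + 30 + 38 + 36 + 32 + 16 + 20 + 41 + 40)/9 = 32.1111
Σ_{t=1}^{7}(z_t−z̄)(z_{t+2}−z̄) = -286.0247
γ_2 = -286.0247 / 9 = -31.781

-31.781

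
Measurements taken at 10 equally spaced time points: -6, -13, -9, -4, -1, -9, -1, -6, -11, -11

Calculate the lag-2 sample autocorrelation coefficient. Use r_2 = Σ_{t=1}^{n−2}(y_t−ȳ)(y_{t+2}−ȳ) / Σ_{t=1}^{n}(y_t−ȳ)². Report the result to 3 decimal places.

-0.194

Mean ȳ = (-6 − 13 − 9 − 4 − 1 − 9 − 1 − 6 − 11 − 11)/10 = -7.1000
Numerator Σ_{t=1}^{8}(y_t−ȳ)(y_{t+2}−ȳ) = -30.8200
Denominator Σ(y_t−ȳ)² = 158.9000
r_2 = -30.8200 / 158.9000 = -0.194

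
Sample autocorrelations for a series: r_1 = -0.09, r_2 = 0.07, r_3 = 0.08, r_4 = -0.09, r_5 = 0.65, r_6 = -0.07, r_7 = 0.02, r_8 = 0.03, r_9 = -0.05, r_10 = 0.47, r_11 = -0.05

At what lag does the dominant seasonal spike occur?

5

The largest autocorrelation is r_5 = 0.65, with a weaker echo at lag 10 (0.47); the remaining lags stay at or below 0.08.
The dominant spike at lag 5 indicates a seasonal period of 5.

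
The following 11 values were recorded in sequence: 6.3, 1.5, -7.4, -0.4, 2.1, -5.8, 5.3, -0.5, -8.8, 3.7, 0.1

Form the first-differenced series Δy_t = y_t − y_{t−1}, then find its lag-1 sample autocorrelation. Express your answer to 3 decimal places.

First differences Δy: -4.8, -8.9, 7.0, 2.5, -7.9, 11.1, -5.8, -8.3, 12.5, -3.6
Mean of differences = -0.6200
Numerator Σ(Δy_t−Δȳ)(Δy_{t+1}−Δȳ) = -273.5304
Denominator Σ(Δy_t−Δȳ)² = 611.0160
r_1(Δy) = -273.5304 / 611.0160 = -0.448

-0.448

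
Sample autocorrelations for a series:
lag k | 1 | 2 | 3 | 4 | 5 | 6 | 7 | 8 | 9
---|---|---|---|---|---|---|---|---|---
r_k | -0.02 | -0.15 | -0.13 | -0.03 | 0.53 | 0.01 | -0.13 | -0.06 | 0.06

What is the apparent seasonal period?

5

The largest autocorrelation is r_5 = 0.53; the remaining lags stay at or below 0.06.
The dominant spike at lag 5 indicates a seasonal period of 5.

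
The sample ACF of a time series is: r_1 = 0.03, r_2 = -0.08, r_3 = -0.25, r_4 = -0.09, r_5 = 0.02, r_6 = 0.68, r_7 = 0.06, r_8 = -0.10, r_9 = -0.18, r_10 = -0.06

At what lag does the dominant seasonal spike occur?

The largest autocorrelation is r_6 = 0.68; the remaining lags stay at or below 0.06.
The dominant spike at lag 6 indicates a seasonal period of 6.

6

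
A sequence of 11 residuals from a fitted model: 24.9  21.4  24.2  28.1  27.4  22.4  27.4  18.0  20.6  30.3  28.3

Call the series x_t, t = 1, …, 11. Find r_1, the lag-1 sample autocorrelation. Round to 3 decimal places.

0.020

Mean x̄ = (24.9 + 21.4 + 24.2 + 28.1 + 27.4 + 22.4 + 27.4 + 18.0 + 20.6 + 30.3 + 28.3)/11 = 24.8182
Numerator Σ_{t=1}^{10}(x_t−x̄)(x_{t+1}−x̄) = 2.9115
Denominator Σ(x_t−x̄)² = 148.4764
r_1 = 2.9115 / 148.4764 = 0.020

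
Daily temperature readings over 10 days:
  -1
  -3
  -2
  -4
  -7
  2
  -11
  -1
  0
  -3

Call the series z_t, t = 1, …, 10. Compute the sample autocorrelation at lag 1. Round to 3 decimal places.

-0.540

Mean z̄ = (-1 − 3 − 2 − 4 − 7 + 2 − 11 − 1 + 0 − 3)/10 = -3.0000
Numerator Σ_{t=1}^{9}(z_t−z̄)(z_{t+1}−z̄) = -67.0000
Denominator Σ(z_t−z̄)² = 124.0000
r_1 = -67.0000 / 124.0000 = -0.540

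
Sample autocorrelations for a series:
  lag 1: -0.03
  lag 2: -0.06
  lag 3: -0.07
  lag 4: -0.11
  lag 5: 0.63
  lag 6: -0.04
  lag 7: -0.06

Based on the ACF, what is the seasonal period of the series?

5

The largest autocorrelation is r_5 = 0.63; the remaining lags stay at or below -0.03.
The dominant spike at lag 5 indicates a seasonal period of 5.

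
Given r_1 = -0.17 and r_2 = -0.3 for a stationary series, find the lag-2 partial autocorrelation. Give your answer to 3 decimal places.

φ_{22} = (r_2 − r_1²) / (1 − r_1²)
r_1² = (-0.17)² = 0.0289
Numerator = -0.3 − 0.0289 = -0.3289; denominator = 1 − 0.0289 = 0.9711
φ_{22} = -0.3289 / 0.9711 = -0.339

-0.339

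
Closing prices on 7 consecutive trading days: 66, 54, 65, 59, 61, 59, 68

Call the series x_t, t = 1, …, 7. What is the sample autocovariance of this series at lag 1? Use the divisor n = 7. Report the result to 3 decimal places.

-11.501

Mean x̄ = (66 + 54 + 65 + 59 + 61 + 59 + 68)/7 = 61.7143
Deviations: 4.2857, -7.7143, 3.2857, -2.7143, -0.7143, -2.7143, 6.2857
Σ_{t=1}^{6}(x_t−x̄)(x_{t+1}−x̄) = -80.5102
γ_1 = -80.5102 / 7 = -11.501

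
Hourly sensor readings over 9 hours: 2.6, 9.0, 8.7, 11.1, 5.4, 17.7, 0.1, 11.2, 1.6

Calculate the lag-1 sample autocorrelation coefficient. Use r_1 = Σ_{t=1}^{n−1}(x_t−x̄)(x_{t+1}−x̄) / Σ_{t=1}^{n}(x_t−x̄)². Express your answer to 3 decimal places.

-0.613

Mean x̄ = (2.6 + 9.0 + 8.7 + 11.1 + 5.4 + 17.7 + 0.1 + 11.2 + 1.6)/9 = 7.4889
Numerator Σ_{t=1}^{8}(x_t−x̄)(x_{t+1}−x̄) = -154.7812
Denominator Σ(x_t−x̄)² = 252.3689
r_1 = -154.7812 / 252.3689 = -0.613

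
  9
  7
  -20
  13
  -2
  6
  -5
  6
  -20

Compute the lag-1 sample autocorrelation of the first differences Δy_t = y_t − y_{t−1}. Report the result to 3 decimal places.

-0.672

First differences Δy: -2, -27, 33, -15, 8, -11, 11, -26
Mean of differences = -3.6250
Numerator Σ(Δy_t−Δȳ)(Δy_{t+1}−Δȳ) = -1963.7656
Denominator Σ(Δy_t−Δȳ)² = 2923.8750
r_1(Δy) = -1963.7656 / 2923.8750 = -0.672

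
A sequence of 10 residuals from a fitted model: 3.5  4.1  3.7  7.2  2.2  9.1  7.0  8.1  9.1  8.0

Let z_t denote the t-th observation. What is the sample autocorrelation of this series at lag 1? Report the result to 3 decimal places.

0.125

Mean z̄ = (3.5 + 4.1 + 3.7 + 7.2 + 2.2 + 9.1 + 7.0 + 8.1 + 9.1 + 8.0)/10 = 6.2000
Numerator Σ_{t=1}^{9}(z_t−z̄)(z_{t+1}−z̄) = 7.3900
Denominator Σ(z_t−z̄)² = 59.2600
r_1 = 7.3900 / 59.2600 = 0.125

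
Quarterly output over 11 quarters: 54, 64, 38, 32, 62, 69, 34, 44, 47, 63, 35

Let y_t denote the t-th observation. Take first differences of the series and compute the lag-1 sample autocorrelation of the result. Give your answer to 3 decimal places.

First differences Δy: 10, -26, -6, 30, 7, -35, 10, 3, 16, -28
Mean of differences = -1.9000
Numerator Σ(Δy_t−Δȳ)(Δy_{t+1}−Δȳ) = -1044.5100
Denominator Σ(Δy_t−Δȳ)² = 4098.9000
r_1(Δy) = -1044.5100 / 4098.9000 = -0.255

-0.255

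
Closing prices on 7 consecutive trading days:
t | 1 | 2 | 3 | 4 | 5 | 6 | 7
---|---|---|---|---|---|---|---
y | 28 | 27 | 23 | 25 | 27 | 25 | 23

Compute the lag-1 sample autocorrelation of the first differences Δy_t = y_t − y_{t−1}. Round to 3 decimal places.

First differences Δy: -1, -4, 2, 2, -2, -2
Mean of differences = -0.8333
Numerator Σ(Δy_t−Δȳ)(Δy_{t+1}−Δȳ) = -2.3611
Denominator Σ(Δy_t−Δȳ)² = 28.8333
r_1(Δy) = -2.3611 / 28.8333 = -0.082

-0.082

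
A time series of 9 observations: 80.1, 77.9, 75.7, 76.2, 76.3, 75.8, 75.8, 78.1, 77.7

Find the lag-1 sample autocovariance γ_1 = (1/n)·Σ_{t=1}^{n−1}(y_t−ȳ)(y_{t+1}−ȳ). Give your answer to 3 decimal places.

0.573

Mean ȳ = (80.1 + 77.9 + 75.7 + 76.2 + 76.3 + 75.8 + 75.8 + 78.1 + 77.7)/9 = 77.0667
Σ_{t=1}^{8}(y_t−ȳ)(y_{t+1}−ȳ) = 5.1589
γ_1 = 5.1589 / 9 = 0.573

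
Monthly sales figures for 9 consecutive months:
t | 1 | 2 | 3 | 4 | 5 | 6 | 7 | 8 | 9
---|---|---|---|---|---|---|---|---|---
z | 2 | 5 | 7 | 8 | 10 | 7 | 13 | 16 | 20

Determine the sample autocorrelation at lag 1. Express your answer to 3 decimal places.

0.505

Mean z̄ = (2 + 5 + 7 + 8 + 10 + 7 + 13 + 16 + 20)/9 = 9.7778
Numerator Σ_{t=1}^{8}(z_t−z̄)(z_{t+1}−z̄) = 129.0617
Denominator Σ(z_t−z̄)² = 255.5556
r_1 = 129.0617 / 255.5556 = 0.505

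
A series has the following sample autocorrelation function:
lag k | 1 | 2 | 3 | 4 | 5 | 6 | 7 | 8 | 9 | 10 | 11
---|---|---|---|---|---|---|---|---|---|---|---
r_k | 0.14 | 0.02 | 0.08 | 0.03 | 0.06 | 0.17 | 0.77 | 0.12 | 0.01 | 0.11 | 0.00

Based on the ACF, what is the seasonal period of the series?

The largest autocorrelation is r_7 = 0.77; the remaining lags stay at or below 0.17.
The dominant spike at lag 7 indicates a seasonal period of 7.

7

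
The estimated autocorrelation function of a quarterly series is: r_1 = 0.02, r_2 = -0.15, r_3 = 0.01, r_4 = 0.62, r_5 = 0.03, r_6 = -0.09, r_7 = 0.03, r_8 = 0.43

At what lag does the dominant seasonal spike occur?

The largest autocorrelation is r_4 = 0.62, with a weaker echo at lag 8 (0.43); the remaining lags stay at or below 0.03.
The dominant spike at lag 4 indicates a seasonal period of 4.

4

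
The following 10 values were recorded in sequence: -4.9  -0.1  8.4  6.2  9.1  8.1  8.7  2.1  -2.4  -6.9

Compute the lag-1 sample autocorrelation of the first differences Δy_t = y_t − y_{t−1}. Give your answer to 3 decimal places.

First differences Δy: 4.8, 8.5, -2.2, 2.9, -1.0, 0.6, -6.6, -4.5, -4.5
Mean of differences = -0.2222
Numerator Σ(Δy_t−Δȳ)(Δy_{t+1}−Δȳ) = 57.6495
Denominator Σ(Δy_t−Δȳ)² = 193.5156
r_1(Δy) = 57.6495 / 193.5156 = 0.298

0.298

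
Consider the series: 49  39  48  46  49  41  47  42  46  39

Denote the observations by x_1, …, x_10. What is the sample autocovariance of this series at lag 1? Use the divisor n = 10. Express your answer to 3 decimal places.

-7.496

Mean x̄ = (49 + 39 + 48 + 46 + 49 + 41 + 47 + 42 + 46 + 39)/10 = 44.6000
Σ_{t=1}^{9}(x_t−x̄)(x_{t+1}−x̄) = -74.9600
γ_1 = -74.9600 / 10 = -7.496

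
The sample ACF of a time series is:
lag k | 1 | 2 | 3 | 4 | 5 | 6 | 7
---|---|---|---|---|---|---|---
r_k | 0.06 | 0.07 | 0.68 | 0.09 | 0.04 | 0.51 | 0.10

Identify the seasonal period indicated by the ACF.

The largest autocorrelation is r_3 = 0.68, with a weaker echo at lag 6 (0.51); the remaining lags stay at or below 0.10.
The dominant spike at lag 3 indicates a seasonal period of 3.

3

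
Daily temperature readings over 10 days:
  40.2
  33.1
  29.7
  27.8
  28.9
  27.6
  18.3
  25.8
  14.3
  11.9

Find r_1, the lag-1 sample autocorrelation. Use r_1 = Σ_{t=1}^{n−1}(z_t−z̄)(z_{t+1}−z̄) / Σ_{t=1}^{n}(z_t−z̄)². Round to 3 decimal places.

0.444

Mean z̄ = (40.2 + 33.1 + 29.7 + 27.8 + 28.9 + 27.6 + 18.3 + 25.8 + 14.3 + 11.9)/10 = 25.7600
Numerator Σ_{t=1}^{9}(z_t−z̄)(z_{t+1}−z̄) = 299.4824
Denominator Σ(z_t−z̄)² = 674.4040
r_1 = 299.4824 / 674.4040 = 0.444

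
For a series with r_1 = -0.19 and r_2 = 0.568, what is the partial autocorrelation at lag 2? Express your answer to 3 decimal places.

0.552

φ_{22} = (r_2 − r_1²) / (1 − r_1²)
r_1² = (-0.19)² = 0.0361
Numerator = 0.568 − 0.0361 = 0.5319; denominator = 1 − 0.0361 = 0.9639
φ_{22} = 0.5319 / 0.9639 = 0.552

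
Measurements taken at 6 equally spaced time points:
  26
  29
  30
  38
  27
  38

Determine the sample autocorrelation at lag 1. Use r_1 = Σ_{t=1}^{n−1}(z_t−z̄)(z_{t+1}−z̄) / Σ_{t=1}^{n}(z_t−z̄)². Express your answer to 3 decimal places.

Mean z̄ = (26 + 29 + 30 + 38 + 27 + 38)/6 = 31.3333
Numerator Σ_{t=1}^{5}(z_t−z̄)(z_{t+1}−z̄) = -51.1111
Denominator Σ(z_t−z̄)² = 143.3333
r_1 = -51.1111 / 143.3333 = -0.357

-0.357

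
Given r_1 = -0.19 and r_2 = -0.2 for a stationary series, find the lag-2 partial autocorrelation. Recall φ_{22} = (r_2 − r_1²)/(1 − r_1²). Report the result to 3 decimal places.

-0.245

φ_{22} = (r_2 − r_1²) / (1 − r_1²)
r_1² = (-0.19)² = 0.0361
Numerator = -0.2 − 0.0361 = -0.2361; denominator = 1 − 0.0361 = 0.9639
φ_{22} = -0.2361 / 0.9639 = -0.245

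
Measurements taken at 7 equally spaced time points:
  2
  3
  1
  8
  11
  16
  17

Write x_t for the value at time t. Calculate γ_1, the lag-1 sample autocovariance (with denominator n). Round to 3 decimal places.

23.029

Mean x̄ = (2 + 3 + 1 + 8 + 11 + 16 + 17)/7 = 8.2857
Deviations: -6.2857, -5.2857, -7.2857, -0.2857, 2.7143, 7.7143, 8.7143
Σ_{t=1}^{6}(x_t−x̄)(x_{t+1}−x̄) = 161.2041
γ_1 = 161.2041 / 7 = 23.029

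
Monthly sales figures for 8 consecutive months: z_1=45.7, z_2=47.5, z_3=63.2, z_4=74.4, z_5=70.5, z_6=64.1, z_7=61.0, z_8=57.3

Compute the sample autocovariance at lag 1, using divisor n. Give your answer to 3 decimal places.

46.337

Mean z̄ = (45.7 + 47.5 + 63.2 + 74.4 + 70.5 + 64.1 + 61.0 + 57.3)/8 = 60.4625
Σ_{t=1}^{7}(z_t−z̄)(z_{t+1}−z̄) = 370.6923
γ_1 = 370.6923 / 8 = 46.337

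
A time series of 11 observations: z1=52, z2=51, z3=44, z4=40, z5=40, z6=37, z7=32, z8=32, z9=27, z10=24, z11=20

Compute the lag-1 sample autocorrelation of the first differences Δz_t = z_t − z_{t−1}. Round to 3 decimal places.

-0.413

First differences Δz: -1, -7, -4, 0, -3, -5, 0, -5, -3, -4
Mean of differences = -3.2000
Numerator Σ(Δz_t−Δz̄)(Δz_{t+1}−Δz̄) = -19.6400
Denominator Σ(Δz_t−Δz̄)² = 47.6000
r_1(Δz) = -19.6400 / 47.6000 = -0.413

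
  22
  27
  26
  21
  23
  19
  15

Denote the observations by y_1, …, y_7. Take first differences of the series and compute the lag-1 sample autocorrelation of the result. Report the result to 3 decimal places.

First differences Δy: 5, -1, -5, 2, -4, -4
Mean of differences = -1.1667
Numerator Σ(Δy_t−Δȳ)(Δy_{t+1}−Δȳ) = -12.6944
Denominator Σ(Δy_t−Δȳ)² = 78.8333
r_1(Δy) = -12.6944 / 78.8333 = -0.161

-0.161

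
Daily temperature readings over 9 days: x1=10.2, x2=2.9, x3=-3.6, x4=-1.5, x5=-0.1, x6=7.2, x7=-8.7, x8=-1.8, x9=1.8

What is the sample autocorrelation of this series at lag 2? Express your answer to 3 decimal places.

Mean x̄ = (10.2 + 2.9 − 3.6 − 1.5 − 0.1 + 7.2 − 8.7 − 1.8 + 1.8)/9 = 0.7111
Σ(x_t−x̄)(x_{t+2}−x̄) = (-40.9077) + (-4.8399) + (3.4968) + (-14.3477) + (7.6335) + (-16.2943) + (-10.2477) = -75.5069
Denominator Σ(x_t−x̄)² = 257.1289
r_2 = -75.5069 / 257.1289 = -0.294

-0.294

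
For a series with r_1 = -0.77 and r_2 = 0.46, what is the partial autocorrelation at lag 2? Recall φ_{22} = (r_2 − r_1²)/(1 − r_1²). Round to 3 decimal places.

φ_{22} = (r_2 − r_1²) / (1 − r_1²)
r_1² = (-0.77)² = 0.5929
Numerator = 0.46 − 0.5929 = -0.1329; denominator = 1 − 0.5929 = 0.4071
φ_{22} = -0.1329 / 0.4071 = -0.326

-0.326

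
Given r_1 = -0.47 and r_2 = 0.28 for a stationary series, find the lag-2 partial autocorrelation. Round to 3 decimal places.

φ_{22} = (r_2 − r_1²) / (1 − r_1²)
r_1² = (-0.47)² = 0.2209
Numerator = 0.28 − 0.2209 = 0.0591; denominator = 1 − 0.2209 = 0.7791
φ_{22} = 0.0591 / 0.7791 = 0.076

0.076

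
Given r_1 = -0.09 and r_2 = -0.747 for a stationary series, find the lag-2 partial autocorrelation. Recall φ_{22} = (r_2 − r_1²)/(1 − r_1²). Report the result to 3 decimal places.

-0.761

φ_{22} = (r_2 − r_1²) / (1 − r_1²)
r_1² = (-0.09)² = 0.0081
Numerator = -0.747 − 0.0081 = -0.7551; denominator = 1 − 0.0081 = 0.9919
φ_{22} = -0.7551 / 0.9919 = -0.761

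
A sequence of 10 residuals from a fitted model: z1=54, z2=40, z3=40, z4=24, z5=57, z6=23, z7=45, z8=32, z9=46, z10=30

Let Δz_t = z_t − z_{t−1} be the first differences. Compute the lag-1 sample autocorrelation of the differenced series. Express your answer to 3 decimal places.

-0.824

First differences Δz: -14, 0, -16, 33, -34, 22, -13, 14, -16
Mean of differences = -2.6667
Numerator Σ(Δz_t−Δz̄)(Δz_{t+1}−Δz̄) = -3081.1111
Denominator Σ(Δz_t−Δz̄)² = 3738.0000
r_1(Δz) = -3081.1111 / 3738.0000 = -0.824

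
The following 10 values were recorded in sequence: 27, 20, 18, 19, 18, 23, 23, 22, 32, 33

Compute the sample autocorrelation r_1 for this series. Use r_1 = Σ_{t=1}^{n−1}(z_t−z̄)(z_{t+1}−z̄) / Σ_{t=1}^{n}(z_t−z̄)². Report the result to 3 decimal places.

Mean z̄ = (27 + 20 + 18 + 19 + 18 + 23 + 23 + 22 + 32 + 33)/10 = 23.5000
Numerator Σ_{t=1}^{9}(z_t−z̄)(z_{t+1}−z̄) = 128.2500
Denominator Σ(z_t−z̄)² = 270.5000
r_1 = 128.2500 / 270.5000 = 0.474

0.474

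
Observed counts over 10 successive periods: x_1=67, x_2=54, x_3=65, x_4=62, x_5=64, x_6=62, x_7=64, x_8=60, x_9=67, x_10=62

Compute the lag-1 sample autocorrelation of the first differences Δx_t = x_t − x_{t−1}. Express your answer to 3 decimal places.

First differences Δx: -13, 11, -3, 2, -2, 2, -4, 7, -5
Mean of differences = -0.5556
Numerator Σ(Δx_t−Δx̄)(Δx_{t+1}−Δx̄) = -254.0864
Denominator Σ(Δx_t−Δx̄)² = 398.2222
r_1(Δx) = -254.0864 / 398.2222 = -0.638

-0.638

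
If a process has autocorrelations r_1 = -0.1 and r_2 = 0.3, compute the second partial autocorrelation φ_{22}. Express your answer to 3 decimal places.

0.293

φ_{22} = (r_2 − r_1²) / (1 − r_1²)
r_1² = (-0.1)² = 0.01
Numerator = 0.3 − 0.0100 = 0.2900; denominator = 1 − 0.0100 = 0.9900
φ_{22} = 0.2900 / 0.9900 = 0.293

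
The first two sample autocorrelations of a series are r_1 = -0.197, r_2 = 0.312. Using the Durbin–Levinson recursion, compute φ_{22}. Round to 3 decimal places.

φ_{22} = (r_2 − r_1²) / (1 − r_1²)
r_1² = (-0.197)² = 0.038809
Numerator = 0.312 − 0.0388 = 0.2732; denominator = 1 − 0.0388 = 0.9612
φ_{22} = 0.2732 / 0.9612 = 0.284

0.284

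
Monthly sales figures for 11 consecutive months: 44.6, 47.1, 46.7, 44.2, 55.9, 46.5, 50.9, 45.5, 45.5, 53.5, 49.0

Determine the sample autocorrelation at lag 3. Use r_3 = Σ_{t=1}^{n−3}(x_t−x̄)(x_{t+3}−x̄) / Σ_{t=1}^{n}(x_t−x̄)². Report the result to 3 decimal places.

Mean x̄ = (44.6 + 47.1 + 46.7 + 44.2 + 55.9 + 46.5 + 50.9 + 45.5 + 45.5 + 53.5 + 49.0)/11 = 48.1273
Numerator Σ_{t=1}^{8}(x_t−x̄)(x_{t+3}−x̄) = -6.2404
Denominator Σ(x_t−x̄)² = 145.1418
r_3 = -6.2404 / 145.1418 = -0.043

-0.043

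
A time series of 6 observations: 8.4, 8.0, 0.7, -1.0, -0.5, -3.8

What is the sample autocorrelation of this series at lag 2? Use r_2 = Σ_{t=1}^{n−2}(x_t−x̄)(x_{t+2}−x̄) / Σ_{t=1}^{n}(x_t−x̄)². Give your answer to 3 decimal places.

Mean x̄ = (8.4 + 8.0 + 0.7 − 1.0 − 0.5 − 3.8)/6 = 1.9667
Deviations from mean: 6.4333, 6.0333, -1.2667, -2.9667, -2.4667, -5.7667
Σ(x_t−x̄)(x_{t+2}−x̄) = (-8.1489) + (-17.8989) + (3.1244) + (17.1078) = -5.8156
Denominator Σ(x_t−x̄)² = 127.5333
r_2 = -5.8156 / 127.5333 = -0.046

-0.046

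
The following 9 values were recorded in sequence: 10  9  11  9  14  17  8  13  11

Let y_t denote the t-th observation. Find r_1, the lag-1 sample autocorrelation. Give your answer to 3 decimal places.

-0.173

Mean ȳ = (10 + 9 + 11 + 9 + 14 + 17 + 8 + 13 + 11)/9 = 11.3333
Numerator Σ_{t=1}^{8}(y_t−ȳ)(y_{t+1}−ȳ) = -11.4444
Denominator Σ(y_t−ȳ)² = 66.0000
r_1 = -11.4444 / 66.0000 = -0.173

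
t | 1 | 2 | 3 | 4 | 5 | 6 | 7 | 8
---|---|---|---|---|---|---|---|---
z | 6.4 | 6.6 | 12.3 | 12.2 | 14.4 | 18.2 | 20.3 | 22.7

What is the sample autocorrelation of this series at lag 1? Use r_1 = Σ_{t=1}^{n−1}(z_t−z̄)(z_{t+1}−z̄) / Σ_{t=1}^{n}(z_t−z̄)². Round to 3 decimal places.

0.612

Mean z̄ = (6.4 + 6.6 + 12.3 + 12.2 + 14.4 + 18.2 + 20.3 + 22.7)/8 = 14.1375
Deviations from mean: -7.7375, -7.5375, -1.8375, -1.9375, 0.2625, 4.0625, 6.1625, 8.5625
Numerator Σ_{t=1}^{7}(z_t−z̄)(z_{t+1}−z̄) = 154.0911
Denominator Σ(z_t−z̄)² = 251.6788
r_1 = 154.0911 / 251.6788 = 0.612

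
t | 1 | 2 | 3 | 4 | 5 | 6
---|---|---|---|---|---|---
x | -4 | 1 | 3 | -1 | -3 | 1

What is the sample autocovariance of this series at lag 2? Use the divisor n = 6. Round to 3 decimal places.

-3.750

Mean x̄ = (-4 + 1 + 3 − 1 − 3 + 1)/6 = -0.5000
Deviations: -3.5000, 1.5000, 3.5000, -0.5000, -2.5000, 1.5000
Σ_{t=1}^{4}(x_t−x̄)(x_{t+2}−x̄) = -22.5000
γ_2 = -22.5000 / 6 = -3.750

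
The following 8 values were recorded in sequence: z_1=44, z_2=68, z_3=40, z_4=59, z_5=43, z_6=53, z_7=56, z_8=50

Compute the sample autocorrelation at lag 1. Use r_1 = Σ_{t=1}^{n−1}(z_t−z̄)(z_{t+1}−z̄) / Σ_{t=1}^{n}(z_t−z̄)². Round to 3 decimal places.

Mean z̄ = (44 + 68 + 40 + 59 + 43 + 53 + 56 + 50)/8 = 51.6250
Deviations from mean: -7.6250, 16.3750, -11.6250, 7.3750, -8.6250, 1.3750, 4.3750, -1.6250
Σ(z_t−z̄)(z_{t+1}−z̄) = (-124.8594) + (-190.3594) + (-85.7344) + (-63.6094) + (-11.8594) + (6.0156) + (-7.1094) = -477.5156
Denominator Σ(z_t−z̄)² = 613.8750
r_1 = -477.5156 / 613.8750 = -0.778

-0.778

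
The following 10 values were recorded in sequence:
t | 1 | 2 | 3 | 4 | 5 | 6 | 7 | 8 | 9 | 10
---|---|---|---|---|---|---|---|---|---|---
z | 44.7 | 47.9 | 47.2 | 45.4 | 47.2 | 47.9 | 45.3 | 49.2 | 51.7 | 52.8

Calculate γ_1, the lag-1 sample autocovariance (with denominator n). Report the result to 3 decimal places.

2.372

Mean z̄ = (44.7 + 47.9 + 47.2 + 45.4 + 47.2 + 47.9 + 45.3 + 49.2 + 51.7 + 52.8)/10 = 47.9300
Σ_{t=1}^{9}(z_t−z̄)(z_{t+1}−z̄) = 23.7211
γ_1 = 23.7211 / 10 = 2.372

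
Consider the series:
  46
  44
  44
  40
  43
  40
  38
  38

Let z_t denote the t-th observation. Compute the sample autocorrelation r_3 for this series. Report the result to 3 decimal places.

-0.106

Mean z̄ = (46 + 44 + 44 + 40 + 43 + 40 + 38 + 38)/8 = 41.6250
Deviations from mean: 4.3750, 2.3750, 2.3750, -1.6250, 1.3750, -1.6250, -3.6250, -3.6250
Numerator Σ_{t=1}^{5}(z_t−z̄)(z_{t+3}−z̄) = -6.7969
Denominator Σ(z_t−z̄)² = 63.8750
r_3 = -6.7969 / 63.8750 = -0.106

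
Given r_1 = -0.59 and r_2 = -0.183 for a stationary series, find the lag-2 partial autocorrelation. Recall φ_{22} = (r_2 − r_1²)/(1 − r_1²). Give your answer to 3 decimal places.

φ_{22} = (r_2 − r_1²) / (1 − r_1²)
r_1² = (-0.59)² = 0.3481
Numerator = -0.183 − 0.3481 = -0.5311; denominator = 1 − 0.3481 = 0.6519
φ_{22} = -0.5311 / 0.6519 = -0.815

-0.815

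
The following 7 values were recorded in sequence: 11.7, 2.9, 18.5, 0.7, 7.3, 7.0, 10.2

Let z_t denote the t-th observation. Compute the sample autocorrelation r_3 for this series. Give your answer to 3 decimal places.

Mean z̄ = (11.7 + 2.9 + 18.5 + 0.7 + 7.3 + 7.0 + 10.2)/7 = 8.3286
Σ(z_t−z̄)(z_{t+3}−z̄) = (-25.7192) + (5.5837) + (-13.5135) + (-14.2763) = -47.9253
Denominator Σ(z_t−z̄)² = 208.8143
r_3 = -47.9253 / 208.8143 = -0.230

-0.230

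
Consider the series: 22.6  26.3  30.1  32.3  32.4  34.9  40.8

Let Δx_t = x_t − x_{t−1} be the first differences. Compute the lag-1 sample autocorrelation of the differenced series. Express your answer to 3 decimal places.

0.125

First differences Δx: 3.7, 3.8, 2.2, 0.1, 2.5, 5.9
Mean of differences = 3.0333
Numerator Σ(Δx_t−Δx̄)(Δx_{t+1}−Δx̄) = 2.3522
Denominator Σ(Δx_t−Δx̄)² = 18.8333
r_1(Δx) = 2.3522 / 18.8333 = 0.125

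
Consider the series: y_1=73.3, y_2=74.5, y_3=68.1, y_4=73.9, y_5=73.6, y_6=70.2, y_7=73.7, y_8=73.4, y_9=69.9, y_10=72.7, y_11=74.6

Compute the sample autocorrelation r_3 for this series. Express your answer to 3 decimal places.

Mean ȳ = (73.3 + 74.5 + 68.1 + 73.9 + 73.6 + 70.2 + 73.7 + 73.4 + 69.9 + 72.7 + 74.6)/11 = 72.5364
Numerator Σ_{t=1}^{8}(y_t−ȳ)(y_{t+3}−ȳ) = 24.1324
Denominator Σ(y_t−ȳ)² = 45.9055
r_3 = 24.1324 / 45.9055 = 0.526

0.526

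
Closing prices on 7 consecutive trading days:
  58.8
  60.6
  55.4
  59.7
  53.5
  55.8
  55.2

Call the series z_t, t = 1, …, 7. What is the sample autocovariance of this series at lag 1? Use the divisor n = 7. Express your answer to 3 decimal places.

Mean z̄ = (58.8 + 60.6 + 55.4 + 59.7 + 53.5 + 55.8 + 55.2)/7 = 57.0000
Σ_{t=1}^{6}(z_t−z̄)(z_{t+1}−z̄) = -6.6900
γ_1 = -6.6900 / 7 = -0.956

-0.956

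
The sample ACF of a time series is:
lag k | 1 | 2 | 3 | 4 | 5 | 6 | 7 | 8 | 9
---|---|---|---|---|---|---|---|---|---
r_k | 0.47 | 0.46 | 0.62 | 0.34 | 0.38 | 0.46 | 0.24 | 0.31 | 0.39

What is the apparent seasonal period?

The largest autocorrelation is r_3 = 0.62; the remaining lags stay at or below 0.47. The elevated value at lag 1 (0.47), dropping to 0.46 at lag 2, reflects decaying short-term dependence rather than seasonality.
The dominant spike at lag 3 indicates a seasonal period of 3.

3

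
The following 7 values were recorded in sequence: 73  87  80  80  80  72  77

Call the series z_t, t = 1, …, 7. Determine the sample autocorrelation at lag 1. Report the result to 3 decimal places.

Mean z̄ = (73 + 87 + 80 + 80 + 80 + 72 + 77)/7 = 78.4286
Deviations from mean: -5.4286, 8.5714, 1.5714, 1.5714, 1.5714, -6.4286, -1.4286
Numerator Σ_{t=1}^{6}(z_t−z̄)(z_{t+1}−z̄) = -29.0408
Denominator Σ(z_t−z̄)² = 153.7143
r_1 = -29.0408 / 153.7143 = -0.189

-0.189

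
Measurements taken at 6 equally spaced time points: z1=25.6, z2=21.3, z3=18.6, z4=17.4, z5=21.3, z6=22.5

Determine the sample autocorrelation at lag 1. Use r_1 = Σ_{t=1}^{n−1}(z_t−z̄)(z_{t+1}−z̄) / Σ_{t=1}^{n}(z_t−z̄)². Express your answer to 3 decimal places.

0.220

Mean z̄ = (25.6 + 21.3 + 18.6 + 17.4 + 21.3 + 22.5)/6 = 21.1167
Σ(z_t−z̄)(z_{t+1}−z̄) = (0.8219) + (-0.4614) + (9.3536) + (-0.6814) + (0.2536) = 9.2864
Denominator Σ(z_t−z̄)² = 42.2283
r_1 = 9.2864 / 42.2283 = 0.220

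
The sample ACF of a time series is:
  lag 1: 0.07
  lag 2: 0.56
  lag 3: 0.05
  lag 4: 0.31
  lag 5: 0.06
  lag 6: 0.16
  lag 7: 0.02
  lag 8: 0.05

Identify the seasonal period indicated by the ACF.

The largest autocorrelation is r_2 = 0.56, with weaker echoes at lags 4 (0.31) and 6 (0.16); the remaining lags stay at or below 0.07.
The dominant spike at lag 2 indicates a seasonal period of 2.

2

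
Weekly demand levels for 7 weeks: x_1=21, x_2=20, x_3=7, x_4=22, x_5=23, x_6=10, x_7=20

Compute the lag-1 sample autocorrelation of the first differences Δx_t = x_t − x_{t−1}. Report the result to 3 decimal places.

First differences Δx: -1, -13, 15, 1, -13, 10
Mean of differences = -0.1667
Numerator Σ(Δx_t−Δx̄)(Δx_{t+1}−Δx̄) = -311.6944
Denominator Σ(Δx_t−Δx̄)² = 664.8333
r_1(Δx) = -311.6944 / 664.8333 = -0.469

-0.469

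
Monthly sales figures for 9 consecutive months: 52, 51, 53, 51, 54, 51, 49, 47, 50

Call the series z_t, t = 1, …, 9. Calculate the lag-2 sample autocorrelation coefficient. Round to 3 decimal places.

0.123

Mean z̄ = (52 + 51 + 53 + 51 + 54 + 51 + 49 + 47 + 50)/9 = 50.8889
Σ(z_t−z̄)(z_{t+2}−z̄) = (2.3457) + (0.0123) + (6.5679) + (0.0123) + (-5.8765) + (-0.4321) + (1.6790) = 4.3086
Denominator Σ(z_t−z̄)² = 34.8889
r_2 = 4.3086 / 34.8889 = 0.123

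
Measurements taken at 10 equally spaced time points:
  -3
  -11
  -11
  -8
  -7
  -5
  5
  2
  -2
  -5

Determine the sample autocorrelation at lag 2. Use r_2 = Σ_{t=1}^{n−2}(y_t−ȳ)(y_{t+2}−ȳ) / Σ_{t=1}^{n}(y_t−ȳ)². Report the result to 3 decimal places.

Mean ȳ = (-3 − 11 − 11 − 8 − 7 − 5 + 5 + 2 − 2 − 5)/10 = -4.5000
Numerator Σ_{t=1}^{8}(y_t−ȳ)(y_{t+2}−ȳ) = 24.5000
Denominator Σ(y_t−ȳ)² = 244.5000
r_2 = 24.5000 / 244.5000 = 0.100

0.100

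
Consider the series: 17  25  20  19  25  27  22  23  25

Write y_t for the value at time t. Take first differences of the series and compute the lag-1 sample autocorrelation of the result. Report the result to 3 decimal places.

-0.270

First differences Δy: 8, -5, -1, 6, 2, -5, 1, 2
Mean of differences = 1.0000
Numerator Σ(Δy_t−Δȳ)(Δy_{t+1}−Δȳ) = -41.0000
Denominator Σ(Δy_t−Δȳ)² = 152.0000
r_1(Δy) = -41.0000 / 152.0000 = -0.270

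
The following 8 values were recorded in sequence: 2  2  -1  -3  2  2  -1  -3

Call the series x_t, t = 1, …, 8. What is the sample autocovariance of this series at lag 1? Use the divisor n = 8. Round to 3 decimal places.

0.500

Mean x̄ = (2 + 2 − 1 − 3 + 2 + 2 − 1 − 3)/8 = 0.0000
Deviations: 2.0000, 2.0000, -1.0000, -3.0000, 2.0000, 2.0000, -1.0000, -3.0000
Σ_{t=1}^{7}(x_t−x̄)(x_{t+1}−x̄) = 4.0000
γ_1 = 4.0000 / 8 = 0.500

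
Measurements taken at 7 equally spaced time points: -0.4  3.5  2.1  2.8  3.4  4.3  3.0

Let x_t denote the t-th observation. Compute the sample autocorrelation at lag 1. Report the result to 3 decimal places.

-0.093

Mean x̄ = (-0.4 + 3.5 + 2.1 + 2.8 + 3.4 + 4.3 + 3.0)/7 = 2.6714
Σ(x_t−x̄)(x_{t+1}−x̄) = (-2.5449) + (-0.4735) + (-0.0735) + (0.0937) + (1.1865) + (0.5351) = -1.2765
Denominator Σ(x_t−x̄)² = 13.7543
r_1 = -1.2765 / 13.7543 = -0.093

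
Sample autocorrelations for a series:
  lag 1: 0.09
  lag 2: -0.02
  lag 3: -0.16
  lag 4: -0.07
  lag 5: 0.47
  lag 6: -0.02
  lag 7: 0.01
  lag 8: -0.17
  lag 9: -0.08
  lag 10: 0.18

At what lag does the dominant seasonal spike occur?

5

The largest autocorrelation is r_5 = 0.47, with a weaker echo at lag 10 (0.18); the remaining lags stay at or below 0.09.
The dominant spike at lag 5 indicates a seasonal period of 5.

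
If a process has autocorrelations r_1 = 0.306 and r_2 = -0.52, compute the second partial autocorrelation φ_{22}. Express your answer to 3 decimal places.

φ_{22} = (r_2 − r_1²) / (1 − r_1²)
r_1² = (0.306)² = 0.093636
Numerator = -0.52 − 0.0936 = -0.6136; denominator = 1 − 0.0936 = 0.9064
φ_{22} = -0.6136 / 0.9064 = -0.677

-0.677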